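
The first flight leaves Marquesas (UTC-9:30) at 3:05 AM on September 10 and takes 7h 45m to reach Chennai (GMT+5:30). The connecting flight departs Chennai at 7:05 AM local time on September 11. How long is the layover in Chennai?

5 hours 15 minutes

Convert departure to UTC: 3:05 AM + 9:30 = 12:35 PM UTC on Sep 10.
Add 7 hours 45 minutes flight time → 8:20 PM UTC.
Chennai is UTC+5:30, so local arrival = 8:20 PM + 5:30 = 1:50 AM on Sep 11.
Layover = 7:05 AM − 1:50 AM = 5 hours 15 minutes.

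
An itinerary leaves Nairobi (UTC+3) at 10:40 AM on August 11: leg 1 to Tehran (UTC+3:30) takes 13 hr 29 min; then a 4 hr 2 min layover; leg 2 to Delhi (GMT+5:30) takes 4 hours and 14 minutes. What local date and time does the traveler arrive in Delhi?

Convert departure to UTC: 10:40 AM − 3:00 = 7:40 AM UTC on Aug 11.
Add 13 hours and 29 minutes leg 1 → 9:09 PM UTC.
Add 4 hours 2 minutes layover in Tehran → 1:11 AM UTC (Aug 12).
Add 4 hours 14 minutes leg 2 → 5:25 AM UTC.
Delhi is UTC+5:30, so local arrival = 5:25 AM + 5:30 = 10:55 AM on Aug 12.

10:55 AM on August 12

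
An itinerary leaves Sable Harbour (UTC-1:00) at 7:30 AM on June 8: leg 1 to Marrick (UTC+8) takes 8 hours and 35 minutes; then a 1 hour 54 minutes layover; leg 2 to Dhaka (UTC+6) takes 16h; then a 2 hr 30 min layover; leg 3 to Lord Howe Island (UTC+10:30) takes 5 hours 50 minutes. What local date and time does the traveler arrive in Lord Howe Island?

5:49 AM on June 10

Convert departure to UTC: 7:30 AM + 1:00 = 8:30 AM UTC on Jun 8.
Add 8 hours and 35 minutes leg 1 → 5:05 PM UTC.
Add 1 hour and 54 minutes layover in Marrick → 6:59 PM UTC.
Add 16 hours leg 2 → 10:59 AM UTC (Jun 9).
Add 2 hours and 30 minutes layover in Dhaka → 1:29 PM UTC.
Add 5 hours and 50 minutes leg 3 → 7:19 PM UTC.
Lord Howe Island is UTC+10:30, so local arrival = 7:19 PM + 10:30 = 5:49 AM on Jun 10.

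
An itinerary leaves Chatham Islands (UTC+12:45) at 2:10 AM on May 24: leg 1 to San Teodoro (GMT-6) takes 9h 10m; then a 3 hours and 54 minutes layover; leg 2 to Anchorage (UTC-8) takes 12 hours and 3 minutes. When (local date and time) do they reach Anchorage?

6:32 AM on May 24

Convert departure to UTC: 2:10 AM − 12:45 = 1:25 PM UTC on May 23.
Add 9 hours and 10 minutes leg 1 → 10:35 PM UTC.
Add 3 hours and 54 minutes layover in San Teodoro → 2:29 AM UTC (May 24).
Add 12 hours 3 minutes leg 2 → 2:32 PM UTC.
Anchorage is UTC−8:00, so local arrival = 2:32 PM − 8:00 = 6:32 AM on May 24.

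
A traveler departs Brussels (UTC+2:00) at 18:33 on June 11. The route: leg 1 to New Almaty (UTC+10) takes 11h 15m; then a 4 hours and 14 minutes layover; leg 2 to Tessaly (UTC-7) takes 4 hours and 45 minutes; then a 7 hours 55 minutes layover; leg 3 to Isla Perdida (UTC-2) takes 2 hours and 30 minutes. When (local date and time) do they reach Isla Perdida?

Convert departure to UTC: 18:33 − 2:00 = 16:33 UTC on Jun 11.
Add 11 hours and 15 minutes leg 1 → 03:48 UTC (Jun 12).
Add 4 hours 14 minutes layover in New Almaty → 08:02 UTC.
Add 4 hours and 45 minutes leg 2 → 12:47 UTC.
Add 7 hours 55 minutes layover in Tessaly → 20:42 UTC.
Add 2 hours and 30 minutes leg 3 → 23:12 UTC.
Isla Perdida is UTC−2:00, so local arrival = 23:12 − 2:00 = 21:12 on Jun 12.

21:12 on Jun 12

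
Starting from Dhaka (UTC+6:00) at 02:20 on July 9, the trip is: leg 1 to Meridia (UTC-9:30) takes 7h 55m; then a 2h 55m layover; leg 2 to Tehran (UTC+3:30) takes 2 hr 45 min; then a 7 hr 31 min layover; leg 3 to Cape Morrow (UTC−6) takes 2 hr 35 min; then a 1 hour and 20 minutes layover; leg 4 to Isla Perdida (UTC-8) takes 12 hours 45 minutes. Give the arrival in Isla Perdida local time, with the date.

02:06 on July 10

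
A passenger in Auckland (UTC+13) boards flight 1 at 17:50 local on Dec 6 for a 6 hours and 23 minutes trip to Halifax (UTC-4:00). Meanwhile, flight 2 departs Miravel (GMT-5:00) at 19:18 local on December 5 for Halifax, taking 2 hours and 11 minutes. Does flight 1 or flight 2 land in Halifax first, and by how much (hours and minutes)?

Flight 1 in UTC: 17:50 − 13:00 = 04:50 on Dec 6.
+6 hours and 23 minutes → arrive 11:13 UTC on Dec 6.
Flight 2 in UTC: 19:18 + 5:00 = 00:18 on Dec 6.
+2 hours 11 minutes → arrive 02:29 UTC on Dec 6.
Flight 2 lands earlier by 8 hours 44 minutes.

the second, by 8 hours 44 minutes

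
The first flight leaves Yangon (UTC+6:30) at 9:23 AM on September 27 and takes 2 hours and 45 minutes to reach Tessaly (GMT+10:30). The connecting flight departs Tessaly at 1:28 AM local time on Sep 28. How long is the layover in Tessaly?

Convert departure to UTC: 9:23 AM − 6:30 = 2:53 AM UTC on Sep 27.
Add 2 hours 45 minutes flight time → 5:38 AM UTC.
Tessaly is UTC+10:30, so local arrival = 5:38 AM + 10:30 = 4:08 PM on Sep 27.
Layover = 1:28 AM − 4:08 PM (+1 day) = 9 hours 20 minutes.

9 hours 20 minutes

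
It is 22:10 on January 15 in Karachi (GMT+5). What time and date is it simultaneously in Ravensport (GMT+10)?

In UTC: 22:10 − 5:00 = 17:10 on Jan 15.
Ravensport is UTC+10:00: 17:10 + 10:00 = 03:10 on Jan 16.

03:10 on January 16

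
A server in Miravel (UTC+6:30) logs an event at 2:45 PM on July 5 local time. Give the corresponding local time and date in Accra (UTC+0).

8:15 AM on July 5

Accra is 6:30 behind Miravel.
Shift by the zone difference: 2:45 PM − 6:30 = 8:15 AM on Jul 5 in Accra.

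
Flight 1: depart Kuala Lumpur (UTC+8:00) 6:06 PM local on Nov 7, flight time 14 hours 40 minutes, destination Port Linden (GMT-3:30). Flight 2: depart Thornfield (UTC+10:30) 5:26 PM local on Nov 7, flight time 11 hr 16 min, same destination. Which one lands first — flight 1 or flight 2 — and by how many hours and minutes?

Flight 1 in UTC: 6:06 PM − 8:00 = 10:06 AM on Nov 7.
+14 hours and 40 minutes → arrive 12:46 AM UTC on Nov 8.
Flight 2 in UTC: 5:26 PM − 10:30 = 6:56 AM on Nov 7.
+11 hours 16 minutes → arrive 6:12 PM UTC on Nov 7.
Flight 2 lands earlier by 6 hours 34 minutes.

the second, by 6 hours 34 minutes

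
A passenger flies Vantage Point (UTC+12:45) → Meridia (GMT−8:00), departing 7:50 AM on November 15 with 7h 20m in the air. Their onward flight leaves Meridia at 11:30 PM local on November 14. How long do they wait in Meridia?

5 hours 5 minutes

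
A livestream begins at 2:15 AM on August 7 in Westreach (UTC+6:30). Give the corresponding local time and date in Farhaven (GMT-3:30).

4:15 PM on Aug 6

Farhaven is 10:00 behind Westreach.
Shift by the zone difference: 2:15 AM − 10:00 = 4:15 PM on Aug 6 in Farhaven.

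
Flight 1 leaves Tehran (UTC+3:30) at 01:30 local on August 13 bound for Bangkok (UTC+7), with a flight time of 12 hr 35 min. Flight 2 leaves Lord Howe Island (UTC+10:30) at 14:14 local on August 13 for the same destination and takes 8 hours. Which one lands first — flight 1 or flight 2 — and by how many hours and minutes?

the first, by 1 hour 9 minutes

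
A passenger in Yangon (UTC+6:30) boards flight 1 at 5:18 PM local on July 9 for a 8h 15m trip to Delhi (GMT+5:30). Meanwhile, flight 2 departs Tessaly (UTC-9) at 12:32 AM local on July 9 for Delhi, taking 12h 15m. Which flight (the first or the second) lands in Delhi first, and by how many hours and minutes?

the first, by 2 hours 44 minutes

Flight 1 in UTC: 5:18 PM − 6:30 = 10:48 AM on Jul 9.
+8 hours and 15 minutes → arrive 7:03 PM UTC on Jul 9.
Flight 2 in UTC: 12:32 AM + 9:00 = 9:32 AM on Jul 9.
+12 hours and 15 minutes → arrive 9:47 PM UTC on Jul 9.
Flight 1 lands earlier by 2 hours 44 minutes.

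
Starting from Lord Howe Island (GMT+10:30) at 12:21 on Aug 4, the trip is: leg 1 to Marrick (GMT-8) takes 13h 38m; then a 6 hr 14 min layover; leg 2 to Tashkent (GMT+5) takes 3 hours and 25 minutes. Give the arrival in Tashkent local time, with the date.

Convert departure to UTC: 12:21 − 10:30 = 01:51 UTC on Aug 4.
Add 13 hours and 38 minutes leg 1 → 15:29 UTC.
Add 6 hours 14 minutes layover in Marrick → 21:43 UTC.
Add 3 hours and 25 minutes leg 2 → 01:08 UTC (Aug 5).
Tashkent is UTC+5:00, so local arrival = 01:08 + 5:00 = 06:08 on Aug 5.

06:08 on August 5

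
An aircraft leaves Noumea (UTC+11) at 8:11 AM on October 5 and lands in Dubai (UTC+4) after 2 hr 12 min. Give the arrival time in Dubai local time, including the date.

Convert departure to UTC: 8:11 AM − 11:00 = 9:11 PM UTC on Oct 4.
Add 2 hours and 12 minutes travel time → 11:23 PM UTC.
Dubai is UTC+4:00, so local arrival = 11:23 PM + 4:00 = 3:23 AM on Oct 5.

3:23 AM on Oct 5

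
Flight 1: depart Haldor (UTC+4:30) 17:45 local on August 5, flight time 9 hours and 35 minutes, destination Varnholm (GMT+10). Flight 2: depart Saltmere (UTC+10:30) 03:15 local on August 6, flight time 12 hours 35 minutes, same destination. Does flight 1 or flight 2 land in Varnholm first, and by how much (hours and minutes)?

the first, by 6 hours 30 minutes

Flight 1 in UTC: 17:45 − 4:30 = 13:15 on Aug 5.
+9 hours and 35 minutes → arrive 22:50 UTC on Aug 5.
Flight 2 in UTC: 03:15 − 10:30 = 16:45 on Aug 5.
+12 hours 35 minutes → arrive 05:20 UTC on Aug 6.
Flight 1 lands earlier by 6 hours 30 minutes.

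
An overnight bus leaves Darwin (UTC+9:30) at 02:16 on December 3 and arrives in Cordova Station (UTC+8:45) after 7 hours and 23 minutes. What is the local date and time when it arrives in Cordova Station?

08:54 on December 3

Convert departure to UTC: 02:16 − 9:30 = 16:46 UTC on Dec 2.
Add 7 hours 23 minutes travel time → 00:09 UTC (Dec 3).
Cordova Station is UTC+8:45, so local arrival = 00:09 + 8:45 = 08:54 on Dec 3.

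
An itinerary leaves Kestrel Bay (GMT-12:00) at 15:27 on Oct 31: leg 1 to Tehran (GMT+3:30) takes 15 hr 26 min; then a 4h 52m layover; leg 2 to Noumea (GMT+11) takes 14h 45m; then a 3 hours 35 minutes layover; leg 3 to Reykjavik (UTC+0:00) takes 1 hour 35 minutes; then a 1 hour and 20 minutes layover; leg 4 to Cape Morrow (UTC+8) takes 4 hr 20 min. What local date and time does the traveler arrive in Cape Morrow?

09:20 on November 3

Convert departure to UTC: 15:27 + 12:00 = 03:27 UTC on Nov 1.
Add 15 hours 26 minutes leg 1 → 18:53 UTC.
Add 4 hours 52 minutes layover in Tehran → 23:45 UTC.
Add 14 hours and 45 minutes leg 2 → 14:30 UTC (Nov 2).
Add 3 hours 35 minutes layover in Noumea → 18:05 UTC.
Add 1 hour and 35 minutes leg 3 → 19:40 UTC.
Add 1 hour and 20 minutes layover in Reykjavik → 21:00 UTC.
Add 4 hours 20 minutes leg 4 → 01:20 UTC (Nov 3).
Cape Morrow is UTC+8:00, so local arrival = 01:20 + 8:00 = 09:20 on Nov 3.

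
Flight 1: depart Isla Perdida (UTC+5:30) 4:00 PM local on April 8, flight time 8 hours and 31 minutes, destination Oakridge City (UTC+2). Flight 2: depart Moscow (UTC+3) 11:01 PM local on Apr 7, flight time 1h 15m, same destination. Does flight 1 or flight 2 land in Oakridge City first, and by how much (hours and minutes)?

the second, by 21 hours 45 minutes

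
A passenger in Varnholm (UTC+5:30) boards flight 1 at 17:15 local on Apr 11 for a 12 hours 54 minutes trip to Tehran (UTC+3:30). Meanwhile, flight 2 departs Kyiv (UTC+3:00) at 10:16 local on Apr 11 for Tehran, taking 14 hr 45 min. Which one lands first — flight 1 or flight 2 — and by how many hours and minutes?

the second, by 2 hours 38 minutes

Flight 1 in UTC: 17:15 − 5:30 = 11:45 on Apr 11.
+12 hours and 54 minutes → arrive 00:39 UTC on Apr 12.
Flight 2 in UTC: 10:16 − 3:00 = 07:16 on Apr 11.
+14 hours 45 minutes → arrive 22:01 UTC on Apr 11.
Flight 2 lands earlier by 2 hours 38 minutes.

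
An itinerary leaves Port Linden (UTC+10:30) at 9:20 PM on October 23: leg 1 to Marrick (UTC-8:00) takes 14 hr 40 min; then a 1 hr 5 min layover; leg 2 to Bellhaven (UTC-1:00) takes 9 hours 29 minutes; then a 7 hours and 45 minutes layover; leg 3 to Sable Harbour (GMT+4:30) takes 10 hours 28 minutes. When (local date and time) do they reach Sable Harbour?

10:47 AM on October 25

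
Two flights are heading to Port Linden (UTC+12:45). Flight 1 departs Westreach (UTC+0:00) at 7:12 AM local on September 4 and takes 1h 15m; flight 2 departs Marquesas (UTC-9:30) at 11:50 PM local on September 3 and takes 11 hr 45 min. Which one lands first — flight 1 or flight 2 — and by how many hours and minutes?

Flight 1 departs at 7:12 AM UTC (Sep 4).
+1 hour 15 minutes → arrive 8:27 AM UTC on Sep 4.
Flight 2 in UTC: 11:50 PM + 9:30 = 9:20 AM on Sep 4.
+11 hours and 45 minutes → arrive 9:05 PM UTC on Sep 4.
Flight 1 lands earlier by 12 hours 38 minutes.

the first, by 12 hours 38 minutes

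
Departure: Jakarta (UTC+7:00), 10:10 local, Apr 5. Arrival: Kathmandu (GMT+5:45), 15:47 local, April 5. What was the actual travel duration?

6 hours 52 minutes

Departure in UTC: 10:10 − 7:00 = 03:10 on Apr 5.
Arrival in UTC: 15:47 − 5:45 = 10:02 on Apr 5.
Elapsed = 10:02 − 03:10 = 6 hours 52 minutes.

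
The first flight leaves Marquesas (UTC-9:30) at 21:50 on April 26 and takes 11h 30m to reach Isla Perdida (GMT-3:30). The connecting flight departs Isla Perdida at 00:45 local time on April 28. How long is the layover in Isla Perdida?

9 hours 25 minutes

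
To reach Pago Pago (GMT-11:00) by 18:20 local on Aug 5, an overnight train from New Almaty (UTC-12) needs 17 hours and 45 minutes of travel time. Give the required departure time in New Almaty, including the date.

Target arrival in UTC: 18:20 + 11:00 = 05:20 on Aug 6.
Subtract 17 hours and 45 minutes → departure 11:35 UTC on Aug 5.
New Almaty is UTC−12:00: 11:35 − 12:00 = 23:35 on Aug 4.

23:35 on August 4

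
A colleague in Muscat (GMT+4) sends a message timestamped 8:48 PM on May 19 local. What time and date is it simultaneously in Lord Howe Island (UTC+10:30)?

3:18 AM on May 20

In UTC: 8:48 PM − 4:00 = 4:48 PM on May 19.
Lord Howe Island is UTC+10:30: 4:48 PM + 10:30 = 3:18 AM on May 20.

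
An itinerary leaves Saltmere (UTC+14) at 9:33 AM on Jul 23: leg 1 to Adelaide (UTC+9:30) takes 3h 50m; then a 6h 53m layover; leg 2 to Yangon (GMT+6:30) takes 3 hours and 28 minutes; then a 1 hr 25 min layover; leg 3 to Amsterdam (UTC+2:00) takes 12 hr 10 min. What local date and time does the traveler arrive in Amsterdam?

1:19 AM on July 24

Convert departure to UTC: 9:33 AM − 14:00 = 7:33 PM UTC on Jul 22.
Add 3 hours 50 minutes leg 1 → 11:23 PM UTC.
Add 6 hours 53 minutes layover in Adelaide → 6:16 AM UTC (Jul 23).
Add 3 hours and 28 minutes leg 2 → 9:44 AM UTC.
Add 1 hour 25 minutes layover in Yangon → 11:09 AM UTC.
Add 12 hours 10 minutes leg 3 → 11:19 PM UTC.
Amsterdam is UTC+2:00, so local arrival = 11:19 PM + 2:00 = 1:19 AM on Jul 24.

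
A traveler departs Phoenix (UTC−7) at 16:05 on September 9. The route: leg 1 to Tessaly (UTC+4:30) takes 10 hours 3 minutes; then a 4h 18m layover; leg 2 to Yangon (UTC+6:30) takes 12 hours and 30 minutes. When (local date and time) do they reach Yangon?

08:26 on September 11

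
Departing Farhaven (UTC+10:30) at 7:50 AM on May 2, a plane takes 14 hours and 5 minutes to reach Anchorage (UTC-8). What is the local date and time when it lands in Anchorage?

Anchorage is 18:30 behind Farhaven.
After 14 hours and 5 minutes it is 9:55 PM in Farhaven.
Shift by the zone difference: 9:55 PM − 18:30 = 3:25 AM on May 2 in Anchorage.

3:25 AM on May 2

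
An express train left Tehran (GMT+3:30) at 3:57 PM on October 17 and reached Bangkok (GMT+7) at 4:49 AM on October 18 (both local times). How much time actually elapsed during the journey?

9 hours 22 minutes

Departure in UTC: 3:57 PM − 3:30 = 12:27 PM on Oct 17.
Arrival in UTC: 4:49 AM − 7:00 = 9:49 PM on Oct 17.
Elapsed = 9:49 PM − 12:27 PM = 9 hours 22 minutes.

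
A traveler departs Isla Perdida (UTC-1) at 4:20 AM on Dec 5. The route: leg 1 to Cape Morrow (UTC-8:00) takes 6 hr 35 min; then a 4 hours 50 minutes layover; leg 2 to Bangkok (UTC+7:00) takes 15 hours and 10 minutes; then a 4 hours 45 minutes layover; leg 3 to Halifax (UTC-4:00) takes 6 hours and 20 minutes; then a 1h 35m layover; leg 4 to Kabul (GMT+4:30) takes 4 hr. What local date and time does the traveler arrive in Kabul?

5:05 AM on December 7

Convert departure to UTC: 4:20 AM + 1:00 = 5:20 AM UTC on Dec 5.
Add 6 hours and 35 minutes leg 1 → 11:55 AM UTC.
Add 4 hours and 50 minutes layover in Cape Morrow → 4:45 PM UTC.
Add 15 hours 10 minutes leg 2 → 7:55 AM UTC (Dec 6).
Add 4 hours and 45 minutes layover in Bangkok → 12:40 PM UTC.
Add 6 hours and 20 minutes leg 3 → 7:00 PM UTC.
Add 1 hour and 35 minutes layover in Halifax → 8:35 PM UTC.
Add 4 hours leg 4 → 12:35 AM UTC (Dec 7).
Kabul is UTC+4:30, so local arrival = 12:35 AM + 4:30 = 5:05 AM on Dec 7.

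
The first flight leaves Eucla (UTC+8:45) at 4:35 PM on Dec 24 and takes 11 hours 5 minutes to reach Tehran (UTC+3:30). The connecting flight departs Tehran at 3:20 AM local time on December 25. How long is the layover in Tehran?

4 hours 55 minutes

Convert departure to UTC: 4:35 PM − 8:45 = 7:50 AM UTC on Dec 24.
Add 11 hours 5 minutes flight time → 6:55 PM UTC.
Tehran is UTC+3:30, so local arrival = 6:55 PM + 3:30 = 10:25 PM on Dec 24.
Layover = 3:20 AM − 10:25 PM (+1 day) = 4 hours 55 minutes.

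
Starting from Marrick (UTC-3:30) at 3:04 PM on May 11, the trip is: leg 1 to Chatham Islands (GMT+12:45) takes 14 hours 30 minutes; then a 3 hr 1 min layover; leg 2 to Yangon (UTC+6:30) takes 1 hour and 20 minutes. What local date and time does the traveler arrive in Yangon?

Convert departure to UTC: 3:04 PM + 3:30 = 6:34 PM UTC on May 11.
Add 14 hours and 30 minutes leg 1 → 9:04 AM UTC (May 12).
Add 3 hours and 1 minute layover in Chatham Islands → 12:05 PM UTC.
Add 1 hour and 20 minutes leg 2 → 1:25 PM UTC.
Yangon is UTC+6:30, so local arrival = 1:25 PM + 6:30 = 7:55 PM on May 12.

7:55 PM on May 12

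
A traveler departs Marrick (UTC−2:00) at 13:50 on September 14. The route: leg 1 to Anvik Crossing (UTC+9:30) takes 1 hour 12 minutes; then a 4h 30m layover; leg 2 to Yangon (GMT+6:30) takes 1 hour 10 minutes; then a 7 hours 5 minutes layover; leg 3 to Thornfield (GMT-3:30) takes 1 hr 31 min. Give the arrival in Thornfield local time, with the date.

03:48 on September 15

Convert departure to UTC: 13:50 + 2:00 = 15:50 UTC on Sep 14.
Add 1 hour and 12 minutes leg 1 → 17:02 UTC.
Add 4 hours and 30 minutes layover in Anvik Crossing → 21:32 UTC.
Add 1 hour 10 minutes leg 2 → 22:42 UTC.
Add 7 hours 5 minutes layover in Yangon → 05:47 UTC (Sep 15).
Add 1 hour 31 minutes leg 3 → 07:18 UTC.
Thornfield is UTC−3:30, so local arrival = 07:18 − 3:30 = 03:48 on Sep 15.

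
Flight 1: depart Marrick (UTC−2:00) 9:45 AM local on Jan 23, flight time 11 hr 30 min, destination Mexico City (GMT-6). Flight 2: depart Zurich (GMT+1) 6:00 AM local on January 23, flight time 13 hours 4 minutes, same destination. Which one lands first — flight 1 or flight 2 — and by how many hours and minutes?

Flight 1 in UTC: 9:45 AM + 2:00 = 11:45 AM on Jan 23.
+11 hours and 30 minutes → arrive 11:15 PM UTC on Jan 23.
Flight 2 in UTC: 6:00 AM − 1:00 = 5:00 AM on Jan 23.
+13 hours 4 minutes → arrive 6:04 PM UTC on Jan 23.
Flight 2 lands earlier by 5 hours 11 minutes.

the second, by 5 hours 11 minutes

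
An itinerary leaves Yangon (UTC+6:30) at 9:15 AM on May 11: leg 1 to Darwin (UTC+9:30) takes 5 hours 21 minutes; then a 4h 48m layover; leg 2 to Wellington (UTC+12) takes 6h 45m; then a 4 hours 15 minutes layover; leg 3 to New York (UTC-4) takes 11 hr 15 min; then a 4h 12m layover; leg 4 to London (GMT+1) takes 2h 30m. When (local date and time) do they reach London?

6:51 PM on May 12

Convert departure to UTC: 9:15 AM − 6:30 = 2:45 AM UTC on May 11.
Add 5 hours 21 minutes leg 1 → 8:06 AM UTC.
Add 4 hours and 48 minutes layover in Darwin → 12:54 PM UTC.
Add 6 hours and 45 minutes leg 2 → 7:39 PM UTC.
Add 4 hours and 15 minutes layover in Wellington → 11:54 PM UTC.
Add 11 hours and 15 minutes leg 3 → 11:09 AM UTC (May 12).
Add 4 hours and 12 minutes layover in New York → 3:21 PM UTC.
Add 2 hours and 30 minutes leg 4 → 5:51 PM UTC.
London is UTC+1:00, so local arrival = 5:51 PM + 1:00 = 6:51 PM on May 12.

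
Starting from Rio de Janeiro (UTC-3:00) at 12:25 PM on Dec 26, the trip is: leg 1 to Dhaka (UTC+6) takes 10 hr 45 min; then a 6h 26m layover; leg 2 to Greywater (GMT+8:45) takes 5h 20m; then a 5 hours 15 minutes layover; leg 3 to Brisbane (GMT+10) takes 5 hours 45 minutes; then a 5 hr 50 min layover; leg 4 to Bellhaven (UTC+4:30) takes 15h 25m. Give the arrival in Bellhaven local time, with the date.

Convert departure to UTC: 12:25 PM + 3:00 = 3:25 PM UTC on Dec 26.
Add 10 hours and 45 minutes leg 1 → 2:10 AM UTC (Dec 27).
Add 6 hours 26 minutes layover in Dhaka → 8:36 AM UTC.
Add 5 hours 20 minutes leg 2 → 1:56 PM UTC.
Add 5 hours 15 minutes layover in Greywater → 7:11 PM UTC.
Add 5 hours 45 minutes leg 3 → 12:56 AM UTC (Dec 28).
Add 5 hours 50 minutes layover in Brisbane → 6:46 AM UTC.
Add 15 hours and 25 minutes leg 4 → 10:11 PM UTC.
Bellhaven is UTC+4:30, so local arrival = 10:11 PM + 4:30 = 2:41 AM on Dec 29.

2:41 AM on December 29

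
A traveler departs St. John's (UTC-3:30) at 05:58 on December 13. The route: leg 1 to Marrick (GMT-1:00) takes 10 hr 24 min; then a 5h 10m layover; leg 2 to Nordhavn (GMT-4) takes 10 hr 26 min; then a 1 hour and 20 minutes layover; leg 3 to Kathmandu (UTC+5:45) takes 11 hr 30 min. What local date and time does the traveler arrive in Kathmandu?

06:03 on December 15

Convert departure to UTC: 05:58 + 3:30 = 09:28 UTC on Dec 13.
Add 10 hours and 24 minutes leg 1 → 19:52 UTC.
Add 5 hours 10 minutes layover in Marrick → 01:02 UTC (Dec 14).
Add 10 hours and 26 minutes leg 2 → 11:28 UTC.
Add 1 hour 20 minutes layover in Nordhavn → 12:48 UTC.
Add 11 hours and 30 minutes leg 3 → 00:18 UTC (Dec 15).
Kathmandu is UTC+5:45, so local arrival = 00:18 + 5:45 = 06:03 on Dec 15.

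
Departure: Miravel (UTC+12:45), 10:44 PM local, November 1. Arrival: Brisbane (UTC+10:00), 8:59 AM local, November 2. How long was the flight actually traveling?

13 hours

Departure in UTC: 10:44 PM − 12:45 = 9:59 AM on Nov 1.
Arrival in UTC: 8:59 AM − 10:00 = 10:59 PM on Nov 1.
Elapsed = 10:59 PM − 9:59 AM = 13 hours.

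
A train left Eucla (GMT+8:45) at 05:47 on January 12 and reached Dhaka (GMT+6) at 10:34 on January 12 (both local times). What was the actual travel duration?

Departure in UTC: 05:47 − 8:45 = 21:02 on Jan 11.
Arrival in UTC: 10:34 − 6:00 = 04:34 on Jan 12.
Elapsed = 04:34 − 21:02 (+1 day) = 7 hours 32 minutes.

7 hours 32 minutes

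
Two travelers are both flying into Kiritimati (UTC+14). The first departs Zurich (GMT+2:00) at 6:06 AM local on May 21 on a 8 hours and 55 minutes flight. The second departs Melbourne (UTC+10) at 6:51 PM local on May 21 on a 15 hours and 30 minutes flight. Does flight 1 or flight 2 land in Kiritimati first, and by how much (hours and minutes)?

the first, by 11 hours 20 minutes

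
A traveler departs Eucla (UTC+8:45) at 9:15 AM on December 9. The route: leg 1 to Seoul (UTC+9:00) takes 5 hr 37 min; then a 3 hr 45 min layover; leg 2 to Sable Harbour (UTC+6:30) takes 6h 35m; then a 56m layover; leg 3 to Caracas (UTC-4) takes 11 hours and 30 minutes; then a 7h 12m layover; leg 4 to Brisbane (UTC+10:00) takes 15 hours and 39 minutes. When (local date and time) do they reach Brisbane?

1:44 PM on Dec 11

Convert departure to UTC: 9:15 AM − 8:45 = 12:30 AM UTC on Dec 9.
Add 5 hours 37 minutes leg 1 → 6:07 AM UTC.
Add 3 hours and 45 minutes layover in Seoul → 9:52 AM UTC.
Add 6 hours 35 minutes leg 2 → 4:27 PM UTC.
Add 56 minutes layover in Sable Harbour → 5:23 PM UTC.
Add 11 hours 30 minutes leg 3 → 4:53 AM UTC (Dec 10).
Add 7 hours and 12 minutes layover in Caracas → 12:05 PM UTC.
Add 15 hours 39 minutes leg 4 → 3:44 AM UTC (Dec 11).
Brisbane is UTC+10:00, so local arrival = 3:44 AM + 10:00 = 1:44 PM on Dec 11.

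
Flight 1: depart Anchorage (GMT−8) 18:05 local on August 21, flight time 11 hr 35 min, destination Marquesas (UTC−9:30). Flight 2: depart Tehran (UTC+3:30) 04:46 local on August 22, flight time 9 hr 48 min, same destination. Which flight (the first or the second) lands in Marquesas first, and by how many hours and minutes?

the second, by 2 hours 36 minutes

Flight 1 in UTC: 18:05 + 8:00 = 02:05 on Aug 22.
+11 hours and 35 minutes → arrive 13:40 UTC on Aug 22.
Flight 2 in UTC: 04:46 − 3:30 = 01:16 on Aug 22.
+9 hours 48 minutes → arrive 11:04 UTC on Aug 22.
Flight 2 lands earlier by 2 hours 36 minutes.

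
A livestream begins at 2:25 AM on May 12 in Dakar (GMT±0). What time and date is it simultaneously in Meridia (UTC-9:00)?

Dakar is UTC+0 so that is 2:25 AM UTC.
Meridia is UTC−9:00: 2:25 AM − 9:00 = 5:25 PM on May 11.

5:25 PM on May 11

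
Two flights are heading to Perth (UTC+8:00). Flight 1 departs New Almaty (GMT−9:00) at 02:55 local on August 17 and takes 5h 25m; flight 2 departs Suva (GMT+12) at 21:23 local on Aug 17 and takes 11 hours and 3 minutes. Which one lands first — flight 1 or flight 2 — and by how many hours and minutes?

the first, by 3 hours 6 minutes

Flight 1 in UTC: 02:55 + 9:00 = 11:55 on Aug 17.
+5 hours 25 minutes → arrive 17:20 UTC on Aug 17.
Flight 2 in UTC: 21:23 − 12:00 = 09:23 on Aug 17.
+11 hours and 3 minutes → arrive 20:26 UTC on Aug 17.
Flight 1 lands earlier by 3 hours 6 minutes.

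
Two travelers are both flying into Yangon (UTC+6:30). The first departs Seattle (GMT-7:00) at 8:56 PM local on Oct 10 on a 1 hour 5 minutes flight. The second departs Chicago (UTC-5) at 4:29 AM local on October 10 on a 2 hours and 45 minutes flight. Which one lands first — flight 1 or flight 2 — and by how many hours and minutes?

Flight 1 in UTC: 8:56 PM + 7:00 = 3:56 AM on Oct 11.
+1 hour and 5 minutes → arrive 5:01 AM UTC on Oct 11.
Flight 2 in UTC: 4:29 AM + 5:00 = 9:29 AM on Oct 10.
+2 hours and 45 minutes → arrive 12:14 PM UTC on Oct 10.
Flight 2 lands earlier by 16 hours 47 minutes.

the second, by 16 hours 47 minutes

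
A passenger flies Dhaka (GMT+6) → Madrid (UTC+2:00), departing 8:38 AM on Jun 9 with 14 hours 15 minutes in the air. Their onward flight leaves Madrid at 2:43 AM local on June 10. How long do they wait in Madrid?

Convert departure to UTC: 8:38 AM − 6:00 = 2:38 AM UTC on Jun 9.
Add 14 hours and 15 minutes flight time → 4:53 PM UTC.
Madrid is UTC+2:00, so local arrival = 4:53 PM + 2:00 = 6:53 PM on Jun 9.
Layover = 2:43 AM − 6:53 PM (+1 day) = 7 hours 50 minutes.

7 hours 50 minutes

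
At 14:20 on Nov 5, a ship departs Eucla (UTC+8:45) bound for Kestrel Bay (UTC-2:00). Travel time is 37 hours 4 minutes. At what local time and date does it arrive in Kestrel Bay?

Convert departure to UTC: 14:20 − 8:45 = 05:35 UTC on Nov 5.
Add 37 hours 4 minutes travel time → 18:39 UTC (Nov 6).
Kestrel Bay is UTC−2:00, so local arrival = 18:39 − 2:00 = 16:39 on Nov 6.

16:39 on November 6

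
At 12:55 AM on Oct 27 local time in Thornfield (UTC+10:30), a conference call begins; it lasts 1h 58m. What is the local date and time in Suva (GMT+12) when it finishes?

4:23 AM on October 27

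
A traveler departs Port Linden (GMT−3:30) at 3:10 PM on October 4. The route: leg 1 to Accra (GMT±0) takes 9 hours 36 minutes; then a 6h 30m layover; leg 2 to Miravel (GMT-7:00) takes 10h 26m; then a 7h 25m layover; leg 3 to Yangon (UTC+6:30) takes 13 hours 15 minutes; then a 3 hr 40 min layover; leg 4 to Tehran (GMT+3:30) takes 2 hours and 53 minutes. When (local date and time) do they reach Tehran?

Convert departure to UTC: 3:10 PM + 3:30 = 6:40 PM UTC on Oct 4.
Add 9 hours and 36 minutes leg 1 → 4:16 AM UTC (Oct 5).
Add 6 hours and 30 minutes layover in Accra → 10:46 AM UTC.
Add 10 hours 26 minutes leg 2 → 9:12 PM UTC.
Add 7 hours and 25 minutes layover in Miravel → 4:37 AM UTC (Oct 6).
Add 13 hours and 15 minutes leg 3 → 5:52 PM UTC.
Add 3 hours 40 minutes layover in Yangon → 9:32 PM UTC.
Add 2 hours 53 minutes leg 4 → 12:25 AM UTC (Oct 7).
Tehran is UTC+3:30, so local arrival = 12:25 AM + 3:30 = 3:55 AM on Oct 7.

3:55 AM on October 7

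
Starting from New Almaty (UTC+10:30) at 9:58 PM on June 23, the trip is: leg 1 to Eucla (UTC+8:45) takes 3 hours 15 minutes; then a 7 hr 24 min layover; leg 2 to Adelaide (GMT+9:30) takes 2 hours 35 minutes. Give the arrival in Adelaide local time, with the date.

10:12 AM on June 24

Convert departure to UTC: 9:58 PM − 10:30 = 11:28 AM UTC on Jun 23.
Add 3 hours and 15 minutes leg 1 → 2:43 PM UTC.
Add 7 hours 24 minutes layover in Eucla → 10:07 PM UTC.
Add 2 hours and 35 minutes leg 2 → 12:42 AM UTC (Jun 24).
Adelaide is UTC+9:30, so local arrival = 12:42 AM + 9:30 = 10:12 AM on Jun 24.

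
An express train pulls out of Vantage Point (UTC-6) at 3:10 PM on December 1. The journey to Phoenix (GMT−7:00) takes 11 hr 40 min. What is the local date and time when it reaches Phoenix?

1:50 AM on Dec 2

Convert departure to UTC: 3:10 PM + 6:00 = 9:10 PM UTC on Dec 1.
Add 11 hours and 40 minutes travel time → 8:50 AM UTC (Dec 2).
Phoenix is UTC−7:00, so local arrival = 8:50 AM − 7:00 = 1:50 AM on Dec 2.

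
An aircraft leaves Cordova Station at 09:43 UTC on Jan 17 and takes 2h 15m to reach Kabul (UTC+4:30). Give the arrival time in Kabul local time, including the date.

16:28 on January 17

Departure is given in UTC: 09:43 on Jan 17.
Add 2 hours and 15 minutes → 11:58 UTC.
Kabul is UTC+4:30: 11:58 + 4:30 = 16:28 on Jan 17.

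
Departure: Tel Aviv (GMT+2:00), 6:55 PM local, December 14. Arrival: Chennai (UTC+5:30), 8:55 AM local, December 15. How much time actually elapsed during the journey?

Departure in UTC: 6:55 PM − 2:00 = 4:55 PM on Dec 14.
Arrival in UTC: 8:55 AM − 5:30 = 3:25 AM on Dec 15.
Elapsed = 3:25 AM − 4:55 PM (+1 day) = 10 hours 30 minutes.

10 hours 30 minutes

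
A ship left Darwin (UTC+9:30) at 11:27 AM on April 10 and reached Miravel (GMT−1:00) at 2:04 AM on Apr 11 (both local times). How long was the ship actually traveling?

25 hours 7 minutes

Departure in UTC: 11:27 AM − 9:30 = 1:57 AM on Apr 10.
Arrival in UTC: 2:04 AM + 1:00 = 3:04 AM on Apr 11.
Elapsed = 3:04 AM − 1:57 AM (+1 day) = 25 hours 7 minutes.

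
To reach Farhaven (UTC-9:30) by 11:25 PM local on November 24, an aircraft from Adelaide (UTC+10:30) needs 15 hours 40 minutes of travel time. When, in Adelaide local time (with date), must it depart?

Target arrival in UTC: 11:25 PM + 9:30 = 8:55 AM on Nov 25.
Subtract 15 hours and 40 minutes → departure 5:15 PM UTC on Nov 24.
Adelaide is UTC+10:30: 5:15 PM + 10:30 = 3:45 AM on Nov 25.

3:45 AM on November 25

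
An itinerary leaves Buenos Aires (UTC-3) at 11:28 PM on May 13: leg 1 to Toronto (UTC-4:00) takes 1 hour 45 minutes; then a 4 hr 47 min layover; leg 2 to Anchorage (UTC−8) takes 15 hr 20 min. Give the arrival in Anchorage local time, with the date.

4:20 PM on May 14

Convert departure to UTC: 11:28 PM + 3:00 = 2:28 AM UTC on May 14.
Add 1 hour 45 minutes leg 1 → 4:13 AM UTC.
Add 4 hours and 47 minutes layover in Toronto → 9:00 AM UTC.
Add 15 hours 20 minutes leg 2 → 12:20 AM UTC (May 15).
Anchorage is UTC−8:00, so local arrival = 12:20 AM − 8:00 = 4:20 PM on May 14.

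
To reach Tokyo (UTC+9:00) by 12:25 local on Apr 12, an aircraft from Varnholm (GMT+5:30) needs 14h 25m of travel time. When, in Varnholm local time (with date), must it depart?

Target arrival in UTC: 12:25 − 9:00 = 03:25 on Apr 12.
Subtract 14 hours 25 minutes → departure 13:00 UTC on Apr 11.
Varnholm is UTC+5:30: 13:00 + 5:30 = 18:30 on Apr 11.

18:30 on April 11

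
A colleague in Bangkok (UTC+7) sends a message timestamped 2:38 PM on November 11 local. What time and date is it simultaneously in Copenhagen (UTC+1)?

8:38 AM on November 11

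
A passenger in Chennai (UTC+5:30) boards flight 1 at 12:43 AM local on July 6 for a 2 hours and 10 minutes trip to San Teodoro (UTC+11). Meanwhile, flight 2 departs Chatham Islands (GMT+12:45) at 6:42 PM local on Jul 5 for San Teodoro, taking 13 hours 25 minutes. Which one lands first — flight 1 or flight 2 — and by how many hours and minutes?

the second, by 2 hours 1 minute

Flight 1 in UTC: 12:43 AM − 5:30 = 7:13 PM on Jul 5.
+2 hours and 10 minutes → arrive 9:23 PM UTC on Jul 5.
Flight 2 in UTC: 6:42 PM − 12:45 = 5:57 AM on Jul 5.
+13 hours 25 minutes → arrive 7:22 PM UTC on Jul 5.
Flight 2 lands earlier by 2 hours 1 minute.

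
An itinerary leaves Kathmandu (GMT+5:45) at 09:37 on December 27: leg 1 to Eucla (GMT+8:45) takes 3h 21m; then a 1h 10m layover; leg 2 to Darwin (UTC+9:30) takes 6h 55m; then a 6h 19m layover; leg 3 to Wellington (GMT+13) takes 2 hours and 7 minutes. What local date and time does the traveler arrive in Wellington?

12:44 on December 28

Convert departure to UTC: 09:37 − 5:45 = 03:52 UTC on Dec 27.
Add 3 hours and 21 minutes leg 1 → 07:13 UTC.
Add 1 hour and 10 minutes layover in Eucla → 08:23 UTC.
Add 6 hours and 55 minutes leg 2 → 15:18 UTC.
Add 6 hours 19 minutes layover in Darwin → 21:37 UTC.
Add 2 hours and 7 minutes leg 3 → 23:44 UTC.
Wellington is UTC+13:00, so local arrival = 23:44 + 13:00 = 12:44 on Dec 28.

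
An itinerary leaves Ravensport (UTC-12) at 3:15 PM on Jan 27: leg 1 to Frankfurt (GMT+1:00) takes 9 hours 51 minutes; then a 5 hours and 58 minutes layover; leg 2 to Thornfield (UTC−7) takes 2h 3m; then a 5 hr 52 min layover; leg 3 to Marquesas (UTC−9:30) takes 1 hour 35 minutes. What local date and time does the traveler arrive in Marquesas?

7:04 PM on Jan 28

Convert departure to UTC: 3:15 PM + 12:00 = 3:15 AM UTC on Jan 28.
Add 9 hours 51 minutes leg 1 → 1:06 PM UTC.
Add 5 hours and 58 minutes layover in Frankfurt → 7:04 PM UTC.
Add 2 hours 3 minutes leg 2 → 9:07 PM UTC.
Add 5 hours 52 minutes layover in Thornfield → 2:59 AM UTC (Jan 29).
Add 1 hour and 35 minutes leg 3 → 4:34 AM UTC.
Marquesas is UTC−9:30, so local arrival = 4:34 AM − 9:30 = 7:04 PM on Jan 28.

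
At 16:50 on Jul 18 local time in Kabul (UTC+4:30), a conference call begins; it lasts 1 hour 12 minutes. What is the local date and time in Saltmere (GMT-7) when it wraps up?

06:32 on July 18

Saltmere is 11:30 behind Kabul.
After 1 hour and 12 minutes it is 18:02 in Kabul.
Shift by the zone difference: 18:02 − 11:30 = 06:32 on Jul 18 in Saltmere.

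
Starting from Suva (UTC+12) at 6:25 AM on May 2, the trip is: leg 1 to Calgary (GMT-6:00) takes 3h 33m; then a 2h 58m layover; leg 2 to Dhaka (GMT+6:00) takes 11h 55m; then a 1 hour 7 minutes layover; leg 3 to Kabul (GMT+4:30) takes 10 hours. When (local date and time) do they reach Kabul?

Convert departure to UTC: 6:25 AM − 12:00 = 6:25 PM UTC on May 1.
Add 3 hours 33 minutes leg 1 → 9:58 PM UTC.
Add 2 hours and 58 minutes layover in Calgary → 12:56 AM UTC (May 2).
Add 11 hours 55 minutes leg 2 → 12:51 PM UTC.
Add 1 hour 7 minutes layover in Dhaka → 1:58 PM UTC.
Add 10 hours leg 3 → 11:58 PM UTC.
Kabul is UTC+4:30, so local arrival = 11:58 PM + 4:30 = 4:28 AM on May 3.

4:28 AM on May 3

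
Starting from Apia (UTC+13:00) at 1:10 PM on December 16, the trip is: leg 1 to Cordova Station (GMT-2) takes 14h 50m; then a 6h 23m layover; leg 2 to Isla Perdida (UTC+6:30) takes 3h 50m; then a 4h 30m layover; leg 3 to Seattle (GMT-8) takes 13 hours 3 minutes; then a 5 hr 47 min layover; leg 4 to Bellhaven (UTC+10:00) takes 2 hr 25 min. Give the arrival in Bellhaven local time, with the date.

Convert departure to UTC: 1:10 PM − 13:00 = 12:10 AM UTC on Dec 16.
Add 14 hours 50 minutes leg 1 → 3:00 PM UTC.
Add 6 hours and 23 minutes layover in Cordova Station → 9:23 PM UTC.
Add 3 hours and 50 minutes leg 2 → 1:13 AM UTC (Dec 17).
Add 4 hours and 30 minutes layover in Isla Perdida → 5:43 AM UTC.
Add 13 hours and 3 minutes leg 3 → 6:46 PM UTC.
Add 5 hours 47 minutes layover in Seattle → 12:33 AM UTC (Dec 18).
Add 2 hours 25 minutes leg 4 → 2:58 AM UTC.
Bellhaven is UTC+10:00, so local arrival = 2:58 AM + 10:00 = 12:58 PM on Dec 18.

12:58 PM on December 18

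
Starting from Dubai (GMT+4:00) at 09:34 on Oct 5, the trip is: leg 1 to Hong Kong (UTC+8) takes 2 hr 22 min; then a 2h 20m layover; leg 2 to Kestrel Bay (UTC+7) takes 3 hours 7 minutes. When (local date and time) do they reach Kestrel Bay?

20:23 on October 5

Convert departure to UTC: 09:34 − 4:00 = 05:34 UTC on Oct 5.
Add 2 hours and 22 minutes leg 1 → 07:56 UTC.
Add 2 hours and 20 minutes layover in Hong Kong → 10:16 UTC.
Add 3 hours and 7 minutes leg 2 → 13:23 UTC.
Kestrel Bay is UTC+7:00, so local arrival = 13:23 + 7:00 = 20:23 on Oct 5.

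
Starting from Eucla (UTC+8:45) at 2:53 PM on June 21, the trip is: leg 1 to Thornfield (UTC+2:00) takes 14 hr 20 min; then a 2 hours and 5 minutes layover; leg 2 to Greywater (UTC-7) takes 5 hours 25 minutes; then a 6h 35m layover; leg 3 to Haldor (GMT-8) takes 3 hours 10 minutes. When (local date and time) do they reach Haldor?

Convert departure to UTC: 2:53 PM − 8:45 = 6:08 AM UTC on Jun 21.
Add 14 hours 20 minutes leg 1 → 8:28 PM UTC.
Add 2 hours 5 minutes layover in Thornfield → 10:33 PM UTC.
Add 5 hours 25 minutes leg 2 → 3:58 AM UTC (Jun 22).
Add 6 hours and 35 minutes layover in Greywater → 10:33 AM UTC.
Add 3 hours and 10 minutes leg 3 → 1:43 PM UTC.
Haldor is UTC−8:00, so local arrival = 1:43 PM − 8:00 = 5:43 AM on Jun 22.

5:43 AM on June 22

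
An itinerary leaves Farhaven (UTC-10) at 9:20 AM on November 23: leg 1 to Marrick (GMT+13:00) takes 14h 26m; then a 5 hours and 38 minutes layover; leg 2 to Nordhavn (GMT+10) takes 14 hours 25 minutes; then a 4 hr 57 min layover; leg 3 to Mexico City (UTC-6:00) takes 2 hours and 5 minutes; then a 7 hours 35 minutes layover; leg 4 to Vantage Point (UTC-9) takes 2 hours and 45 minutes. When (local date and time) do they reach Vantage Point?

Convert departure to UTC: 9:20 AM + 10:00 = 7:20 PM UTC on Nov 23.
Add 14 hours 26 minutes leg 1 → 9:46 AM UTC (Nov 24).
Add 5 hours 38 minutes layover in Marrick → 3:24 PM UTC.
Add 14 hours 25 minutes leg 2 → 5:49 AM UTC (Nov 25).
Add 4 hours and 57 minutes layover in Nordhavn → 10:46 AM UTC.
Add 2 hours and 5 minutes leg 3 → 12:51 PM UTC.
Add 7 hours and 35 minutes layover in Mexico City → 8:26 PM UTC.
Add 2 hours and 45 minutes leg 4 → 11:11 PM UTC.
Vantage Point is UTC−9:00, so local arrival = 11:11 PM − 9:00 = 2:11 PM on Nov 25.

2:11 PM on November 25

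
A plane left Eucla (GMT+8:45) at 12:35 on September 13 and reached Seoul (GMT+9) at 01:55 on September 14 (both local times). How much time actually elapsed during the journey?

13 hours 5 minutes

Seoul is 0:15 ahead of Eucla.
Clock-face elapsed time (ignoring zones) is 13 hours 20 minutes.
Actual elapsed = 13 hours 20 minutes − 0:15 = 13 hours 5 minutes.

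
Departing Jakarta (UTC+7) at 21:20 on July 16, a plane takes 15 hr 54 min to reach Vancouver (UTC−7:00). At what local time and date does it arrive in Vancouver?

23:14 on Jul 16

Vancouver is 14:00 behind Jakarta.
After 15 hours and 54 minutes it is 13:14 (Jul 17) in Jakarta.
Shift by the zone difference: 13:14 − 14:00 = 23:14 on Jul 16 in Vancouver.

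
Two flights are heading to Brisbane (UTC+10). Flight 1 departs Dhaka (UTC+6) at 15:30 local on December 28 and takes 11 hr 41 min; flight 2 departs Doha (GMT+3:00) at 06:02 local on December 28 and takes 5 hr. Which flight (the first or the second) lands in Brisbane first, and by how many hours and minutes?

Flight 1 in UTC: 15:30 − 6:00 = 09:30 on Dec 28.
+11 hours and 41 minutes → arrive 21:11 UTC on Dec 28.
Flight 2 in UTC: 06:02 − 3:00 = 03:02 on Dec 28.
+5 hours → arrive 08:02 UTC on Dec 28.
Flight 2 lands earlier by 13 hours 9 minutes.

the second, by 13 hours 9 minutes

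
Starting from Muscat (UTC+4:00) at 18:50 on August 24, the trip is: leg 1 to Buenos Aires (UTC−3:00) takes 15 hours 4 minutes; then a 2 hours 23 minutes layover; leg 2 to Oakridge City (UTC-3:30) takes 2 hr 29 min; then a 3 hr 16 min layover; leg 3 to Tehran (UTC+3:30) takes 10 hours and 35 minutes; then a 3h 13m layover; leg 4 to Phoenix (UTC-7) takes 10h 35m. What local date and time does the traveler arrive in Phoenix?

07:25 on August 26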